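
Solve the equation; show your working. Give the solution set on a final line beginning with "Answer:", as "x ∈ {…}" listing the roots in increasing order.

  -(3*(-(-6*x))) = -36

Step 1. [-(3*(-(-6*x))) = -36] LHS negated; negate both sides ⇒ neg: 3*(-(-6*x)) = 36.
Step 2. [3*(-(-6*x)) = 36] 3 out front; divide by 3. So div: -(-6*x) = 12.
Step 3. [-(-6*x) = 12] flip signs both sides, so neg: -6*x = -12.
Step 4. [-6*x = -12] leading coefficient -6: divide by -6 ⇒ div: x = 2.

Answer: x ∈ {2}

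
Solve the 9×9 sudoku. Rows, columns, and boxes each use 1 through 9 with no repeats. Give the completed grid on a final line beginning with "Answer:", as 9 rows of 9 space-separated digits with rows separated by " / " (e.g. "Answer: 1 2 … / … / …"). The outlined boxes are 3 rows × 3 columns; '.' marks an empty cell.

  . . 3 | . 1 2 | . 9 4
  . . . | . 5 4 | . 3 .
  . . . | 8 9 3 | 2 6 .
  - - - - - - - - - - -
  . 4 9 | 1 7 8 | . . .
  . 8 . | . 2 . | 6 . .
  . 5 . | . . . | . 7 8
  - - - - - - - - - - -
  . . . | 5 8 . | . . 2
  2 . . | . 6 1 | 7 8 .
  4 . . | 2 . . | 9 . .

Step 1. [r4c1∈{3,6}] row 4 places 6 nowhere but r4c1. So r4c1=6.
Step 2. [r2c2∈{1,2,6,7,9}] 2 has one home in col 2: r2c2, so r2c2=2.
Step 3. [r9c3∈{1,5,6,7,8}] r9c3 is the only open cell in row 9 admitting 8. So r9c3=8.
Step 4. [r5c9∈{1,3,5,9}] 9 has one home in col 9: r5c9. So r5c9=9.
Step 5. [r9c5∈{3}] only 3 remains possible at r9c5. So r9c5=3.
Step 6. [r2c1∈{1,7,8,9}] across row 2, 9 lands solely at r2c1. So r2c1=9.
Step 7. [r3c3∈{1,4,5,7}] 4 has one home in row 3: r3c3 ⇒ r3c3=4.
Step 8. [r1c1∈{5,7,8}] 8 has one home in col 1: r1c1 ⇒ r1c1=8.
Step 9. [r8c4∈{4,9}] 4 has one home in row 8: r8c4 ⇒ r8c4=4.
Step 10. [r5c8∈{1,4,5}] in row 5, 4 fits only at r5c8. So r5c8=4.
Step 11. [r7c8∈{1}] r7c8 is down to just 1, so r7c8=1.
Step 12. [r6c7∈{1,3}] in box 6, 1 fits only at r6c7, so r6c7=1.
Step 13. [r6c4∈{3,6,9}] r6c4 is the only open cell in col 4 admitting 9. So r6c4=9.
Step 14. [r3c1∈{1,5,7}] in col 1, 5 fits only at r3c1. So r3c1=5.
Step 15. [r9c8∈{5}] nothing but 5 survives at r9c8. So r9c8=5.
Step 16. [r8c9∈{3}] only 3 remains possible at r8c9 ⇒ r8c9=3.
Step 17. [r7c2∈{3,6,7,9}] across col 2, 3 lands solely at r7c2 ⇒ r7c2=3.
Step 18. [r7c1∈{7}] only 7 remains possible at r7c1, so r7c1=7.
Step 19. [r5c3∈{1,7}] row 5 places 7 nowhere but r5c3, so r5c3=7.
Step 20. [r2c3∈{1,6}] 1 has one home in col 3: r2c3, so r2c3=1.
Step 21. [r1c2∈{6,7}] box 1 places 6 nowhere but r1c2. So r1c2=6.
Step 22. [r2c9∈{7}] only 7 remains possible at r2c9, so r2c9=7.
Step 23. [r4c7∈{3,5}] across row 4, 3 lands solely at r4c7 ⇒ r4c7=3.
Step 24. [r5c1∈{1,3}] in row 5, 1 fits only at r5c1, so r5c1=1.
Step 25. [r7c3∈{6}] r7c3 is down to just 6. So r7c3=6.
Step 26. [r4c8∈{2}] only 2 remains possible at r4c8 ⇒ r4c8=2.
Step 27. [r9c6∈{7}] r9c6 has the single candidate 7. So r9c6=7.
Step 28. [r1c4∈{7}] r1c4 is down to just 7, so r1c4=7.
Step 29. [r7c7∈{4}] only 4 remains possible at r7c7. So r7c7=4.
Step 30. [r9c2∈{1}] r9c2 has the single candidate 1 ⇒ r9c2=1.
Step 31. [r7c6∈{9}] r7c6 has the single candidate 9. So r7c6=9.
Step 32. [r9c9∈{6}] r9c9 has the single candidate 6. So r9c9=6.
Step 33. [r1c7∈{5}] r1c7's peers cover all but 5. So r1c7=5.
Step 34. [r8c2∈{9}] nothing but 9 survives at r8c2. So r8c2=9.
Step 35. [r5c6∈{5}] r5c6's peers cover all but 5. So r5c6=5.
Step 36. [r8c3∈{5}] r8c3 has the single candidate 5, so r8c3=5.
Step 37. [r3c9∈{1}] r3c9 is down to just 1, so r3c9=1.
Step 38. [r6c1∈{3}] only 3 remains possible at r6c1, so r6c1=3.
Step 39. [r6c5∈{4}] only 4 remains possible at r6c5 ⇒ r6c5=4.
Step 40. [r6c6∈{6}] r6c6 has the single candidate 6. So r6c6=6.
Step 41. [r4c9∈{5}] r4c9 has the single candidate 5, so r4c9=5.
Step 42. [r2c7∈{8}] r2c7's peers cover all but 8. So r2c7=8.
Step 43. [r6c3∈{2}] r6c3 is down to just 2, so r6c3=2.
Step 44. [r3c2∈{7}] r3c2 is down to just 7 ⇒ r3c2=7.
Step 45. [r2c4∈{6}] nothing but 6 survives at r2c4 ⇒ r2c4=6.
Step 46. [r5c4∈{3}] r5c4's peers cover all but 3. So r5c4=3.

Answer: 8 6 3 7 1 2 5 9 4 / 9 2 1 6 5 4 8 3 7 / 5 7 4 8 9 3 2 6 1 / 6 4 9 1 7 8 3 2 5 / 1 8 7 3 2 5 6 4 9 / 3 5 2 9 4 6 1 7 8 / 7 3 6 5 8 9 4 1 2 / 2 9 5 4 6 1 7 8 3 / 4 1 8 2 3 7 9 5 6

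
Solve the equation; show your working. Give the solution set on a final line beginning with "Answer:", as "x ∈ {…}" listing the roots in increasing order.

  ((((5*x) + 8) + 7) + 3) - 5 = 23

Step 1. [((((5*x) + 8) + 7) + 3) - 5 = 23] the outer -5 inverts by adding 5. So sub: (((5*x) + 8) + 7) + 3 = 28.
Step 2. [(((5*x) + 8) + 7) + 3 = 28] subtract 3: x sits inside (… + 3) ⇒ sub: ((5*x) + 8) + 7 = 25.
Step 3. [((5*x) + 8) + 7 = 25] subtract 7: x sits inside (… + 7) ⇒ sub: (5*x) + 8 = 18.
Step 4. [(5*x) + 8 = 18] 8 comes off first (subtract 8) ⇒ sub: 5*x = 10.
Step 5. [5*x = 10] 5·(inner) — divide through by 5 ⇒ div: x = 2.

Answer: x ∈ {2}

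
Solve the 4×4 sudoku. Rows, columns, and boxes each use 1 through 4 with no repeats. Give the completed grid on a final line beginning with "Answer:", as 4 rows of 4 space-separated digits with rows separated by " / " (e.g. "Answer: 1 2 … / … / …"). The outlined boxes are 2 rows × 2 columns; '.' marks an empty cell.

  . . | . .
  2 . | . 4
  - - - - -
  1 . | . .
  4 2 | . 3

Step 1. [r1c4∈{1,2}] r1c4 is the only open cell in col 4 admitting 1, so r1c4=1.
Step 2. [r1c1∈{3}] r1c1's peers cover all but 3 ⇒ r1c1=3.
Step 3. [r3c4∈{2}] r3c4 has the single candidate 2. So r3c4=2.
Step 4. [r3c3∈{4}] r3c3's peers cover all but 4. So r3c3=4.
Step 5. [r2c2∈{1}] only 1 remains possible at r2c2. So r2c2=1.
Step 6. [r1c2∈{4}] nothing but 4 survives at r1c2 ⇒ r1c2=4.
Step 7. [r3c2∈{3}] r3c2's peers cover all but 3, so r3c2=3.
Step 8. [r1c3∈{2}] only 2 remains possible at r1c3. So r1c3=2.
Step 9. [r2c3∈{3}] r2c3 has the single candidate 3, so r2c3=3.
Step 10. [r4c3∈{1}] only 1 remains possible at r4c3. So r4c3=1.

Answer: 3 4 2 1 / 2 1 3 4 / 1 3 4 2 / 4 2 1 3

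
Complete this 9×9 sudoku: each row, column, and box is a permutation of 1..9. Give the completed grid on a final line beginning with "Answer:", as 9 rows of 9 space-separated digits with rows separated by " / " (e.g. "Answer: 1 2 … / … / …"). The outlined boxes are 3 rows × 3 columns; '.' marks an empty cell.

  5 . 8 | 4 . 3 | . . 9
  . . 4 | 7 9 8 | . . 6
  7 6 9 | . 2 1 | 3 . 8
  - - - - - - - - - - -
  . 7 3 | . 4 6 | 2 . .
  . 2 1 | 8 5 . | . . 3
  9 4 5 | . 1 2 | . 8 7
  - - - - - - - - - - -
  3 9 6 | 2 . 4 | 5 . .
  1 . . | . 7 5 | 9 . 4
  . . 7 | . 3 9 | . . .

Step 1. [r2c7∈{1}] nothing but 1 survives at r2c7. So r2c7=1.
Step 2. [r9c9∈{1,2}] across col 9, 2 lands solely at r9c9. So r9c9=2.
Step 3. [r5c8∈{4,6,9}] row 5 places 9 nowhere but r5c8 ⇒ r5c8=9.
Step 4. [r2c8∈{2,5}] row 2 places 5 nowhere but r2c8, so r2c8=5.
Step 5. [r9c7∈{6,8}] col 7 places 8 nowhere but r9c7, so r9c7=8.
Step 6. [r7c9∈{1}] r7c9 is down to just 1 ⇒ r7c9=1.
Step 7. [r9c8∈{6}] r9c8's peers cover all but 6 ⇒ r9c8=6.
Step 8. [r1c7∈{7}] only 7 remains possible at r1c7. So r1c7=7.
Step 9. [r5c7∈{4,6}] across row 5, 4 lands solely at r5c7 ⇒ r5c7=4.
Step 10. [r5c6∈{7}] r5c6's peers cover all but 7. So r5c6=7.
Step 11. [r1c8∈{2}] r1c8 has the single candidate 2 ⇒ r1c8=2.
Step 12. [r8c8∈{3}] nothing but 3 survives at r8c8, so r8c8=3.
Step 13. [r3c8∈{4}] nothing but 4 survives at r3c8. So r3c8=4.
Step 14. [r8c4∈{6}] r8c4 is down to just 6, so r8c4=6.
Step 15. [r4c9∈{5}] nothing but 5 survives at r4c9, so r4c9=5.
Step 16. [r4c8∈{1}] r4c8 has the single candidate 1. So r4c8=1.
Step 17. [r7c5∈{8}] nothing but 8 survives at r7c5 ⇒ r7c5=8.
Step 18. [r2c1∈{2}] r2c1 has the single candidate 2 ⇒ r2c1=2.
Step 19. [r6c4∈{3}] nothing but 3 survives at r6c4, so r6c4=3.
Step 20. [r9c1∈{4}] only 4 remains possible at r9c1 ⇒ r9c1=4.
Step 21. [r8c2∈{8}] r8c2's peers cover all but 8 ⇒ r8c2=8.
Step 22. [r7c8∈{7}] nothing but 7 survives at r7c8 ⇒ r7c8=7.
Step 23. [r1c2∈{1}] r1c2 is down to just 1 ⇒ r1c2=1.
Step 24. [r8c3∈{2}] only 2 remains possible at r8c3 ⇒ r8c3=2.
Step 25. [r4c4∈{9}] nothing but 9 survives at r4c4. So r4c4=9.
Step 26. [r1c5∈{6}] r1c5's peers cover all but 6. So r1c5=6.
Step 27. [r9c4∈{1}] r9c4 has the single candidate 1, so r9c4=1.
Step 28. [r9c2∈{5}] only 5 remains possible at r9c2. So r9c2=5.
Step 29. [r6c7∈{6}] r6c7's peers cover all but 6, so r6c7=6.
Step 30. [r5c1∈{6}] only 6 remains possible at r5c1 ⇒ r5c1=6.
Step 31. [r3c4∈{5}] nothing but 5 survives at r3c4 ⇒ r3c4=5.
Step 32. [r4c1∈{8}] nothing but 8 survives at r4c1 ⇒ r4c1=8.
Step 33. [r2c2∈{3}] only 3 remains possible at r2c2. So r2c2=3.

Answer: 5 1 8 4 6 3 7 2 9 / 2 3 4 7 9 8 1 5 6 / 7 6 9 5 2 1 3 4 8 / 8 7 3 9 4 6 2 1 5 / 6 2 1 8 5 7 4 9 3 / 9 4 5 3 1 2 6 8 7 / 3 9 6 2 8 4 5 7 1 / 1 8 2 6 7 5 9 3 4 / 4 5 7 1 3 9 8 6 2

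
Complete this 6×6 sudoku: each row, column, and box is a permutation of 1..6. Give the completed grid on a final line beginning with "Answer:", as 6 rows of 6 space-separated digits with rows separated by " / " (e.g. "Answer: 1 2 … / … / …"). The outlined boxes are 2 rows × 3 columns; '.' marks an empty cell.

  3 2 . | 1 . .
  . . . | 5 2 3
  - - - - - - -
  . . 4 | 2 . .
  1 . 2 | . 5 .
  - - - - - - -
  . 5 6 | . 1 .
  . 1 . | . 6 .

Step 1. [r4c4∈{3,4,6}] col 4 places 6 nowhere but r4c4 ⇒ r4c4=6.
Step 2. [r4c6∈{4}] r4c6 is down to just 4 ⇒ r4c6=4.
Step 3. [r5c6∈{2}] r5c6's peers cover all but 2, so r5c6=2.
Step 4. [r5c1∈{4}] nothing but 4 survives at r5c1, so r5c1=4.
Step 5. [r2c1∈{6}] r2c1 has the single candidate 6 ⇒ r2c1=6.
Step 6. [r3c2∈{3,6}] row 3 places 6 nowhere but r3c2. So r3c2=6.
Step 7. [r6c4∈{3,4}] r6c4 is the only open cell in row 6 admitting 4, so r6c4=4.
Step 8. [r1c3∈{5}] nothing but 5 survives at r1c3. So r1c3=5.
Step 9. [r6c6∈{5}] nothing but 5 survives at r6c6 ⇒ r6c6=5.
Step 10. [r1c5∈{4}] only 4 remains possible at r1c5. So r1c5=4.
Step 11. [r5c4∈{3}] only 3 remains possible at r5c4. So r5c4=3.
Step 12. [r3c1∈{5}] r3c1 is down to just 5, so r3c1=5.
Step 13. [r6c1∈{2}] nothing but 2 survives at r6c1. So r6c1=2.
Step 14. [r2c3∈{1}] r2c3 has the single candidate 1, so r2c3=1.
Step 15. [r3c5∈{3}] r3c5's peers cover all but 3 ⇒ r3c5=3.
Step 16. [r1c6∈{6}] only 6 remains possible at r1c6. So r1c6=6.
Step 17. [r6c3∈{3}] r6c3 is down to just 3. So r6c3=3.
Step 18. [r2c2∈{4}] r2c2 has the single candidate 4. So r2c2=4.
Step 19. [r3c6∈{1}] r3c6 is down to just 1 ⇒ r3c6=1.
Step 20. [r4c2∈{3}] r4c2 has the single candidate 3. So r4c2=3.

Answer: 3 2 5 1 4 6 / 6 4 1 5 2 3 / 5 6 4 2 3 1 / 1 3 2 6 5 4 / 4 5 6 3 1 2 / 2 1 3 4 6 5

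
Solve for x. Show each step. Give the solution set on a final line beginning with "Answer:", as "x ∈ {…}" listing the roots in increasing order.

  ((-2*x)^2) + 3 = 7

Step 1. [((-2*x)^2) + 3 = 7] the outer +3 inverts by subtracting 3 ⇒ sub: (-2*x)^2 = 4.
Step 2. [(-2*x)^2 = 4] √ both sides: 4 ≥ 0 gives two branches, so sqrt: -2*x = 2 or -2.
Step 3. [-2*x = 2 or -2] LHS = -2·(…); ÷-2 both sides ⇒ div: x = -1 or 1.

Answer: x ∈ {-1, 1}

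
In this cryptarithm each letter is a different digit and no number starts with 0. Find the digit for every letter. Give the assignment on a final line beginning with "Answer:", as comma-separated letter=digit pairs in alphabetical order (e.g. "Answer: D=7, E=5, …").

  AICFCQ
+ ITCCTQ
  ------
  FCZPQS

Step 1. [col 1: Q + Q ≡ S (mod 10)] several values work for Q in column 1 (Q + Q ≡ S (mod 10), carry-in 0); try Q=7, so Q=7.
Step 2. [col 1: Q + Q ≡ S (mod 10)] from column 1 (Q=7, carry-in 0, digits 7 already taken and all letters distinct): S must equal 4, so S=4.
Step 3. [col 2: C + T ≡ Q (mod 10)] column 2 (C + T ≡ Q (mod 10), carry-in 1) doesn't pin T yet; pick T=5 and continue ⇒ T=5.
Step 4. [col 2: C + T ≡ Q (mod 10)] column 2: given T=5, Q=7, carry-in 1, and digits 4,5,7 already taken and all letters distinct, C+T≡Q (mod 10) forces C=1 ⇒ C=1.
Step 5. [col 3: F + C ≡ P (mod 10)] column 3 (F + C ≡ P (mod 10), carry-in 0) doesn't pin F yet; pick F=9 and continue. So F=9.
Step 6. [col 3: F + C ≡ P (mod 10)] from column 3 (F=9, C=1, carry-in 0, digits 1,4,5,7,9 already taken and all letters distinct): P must equal 0. So P=0.
Step 7. [col 4: C + C ≡ Z (mod 10)] from column 4 (C=1, carry-in 1, digits 0,1,4,5,7,9 already taken and all letters distinct): Z must equal 3. So Z=3.
Step 8. [col 5: I + T ≡ C (mod 10)] in column 5 we have I+T≡C with carry-in 0; given T=5, C=1 and digits 0,1,3,4,5,7,9 already taken and all letters distinct, that pins I to 6, so I=6.
Step 9. [col 6: A + I ≡ F (mod 10)] column 6: given I=6, F=9, carry-in 1, and digits 0,1,3,4,5,6,7,9 already taken and all letters distinct, A+I≡F (mod 10) forces A=2, so A=2.

Answer: A=2, C=1, F=9, I=6, P=0, Q=7, S=4, T=5, Z=3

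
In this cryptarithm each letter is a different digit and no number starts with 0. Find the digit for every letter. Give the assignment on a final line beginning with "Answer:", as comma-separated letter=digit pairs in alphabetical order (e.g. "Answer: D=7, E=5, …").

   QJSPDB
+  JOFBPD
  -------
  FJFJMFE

Step 1. [col 1: B + D ≡ E (mod 10)] several values work for E in column 1 (B + D ≡ E (mod 10), carry-in 0); try E=8 ⇒ E=8.
Step 2. [col 1: B + D ≡ E (mod 10)] B=3 is one option consistent with column 1 (B + D ≡ E (mod 10), carry-in 0) — take it ⇒ B=3.
Step 3. [F] F is the leading digit of a 7-digit sum of two 6-digit numbers; the final carry is exactly 1 ⇒ F=1.
Step 4. [col 1: B + D ≡ E (mod 10)] in column 1 we have B+D≡E with carry-in 0; given B=3, E=8 and digits 1,3,8 already taken and all letters distinct, that pins D to 5. So D=5.
Step 5. [col 2: D + P ≡ F (mod 10)] column 2 reads D+P+carry(0)=F with D=5, F=1; with digits 1,3,5,8 already taken and all letters distinct, the only value for P is 6 ⇒ P=6.
Step 6. [col 3: P + B ≡ M (mod 10)] column 3: given P=6, B=3, carry-in 1, and digits 1,3,5,6,8 already taken and all letters distinct, P+B≡M (mod 10) forces M=0, so M=0.
Step 7. [col 4: S + F ≡ J (mod 10)] J=4 is one option consistent with column 4 (S + F ≡ J (mod 10), carry-in 1) — take it. So J=4.
Step 8. [col 4: S + F ≡ J (mod 10)] column 4: given F=1, J=4, carry-in 1, and digits 0,1,3,4,5,6,8 already taken and all letters distinct, S+F≡J (mod 10) forces S=2. So S=2.
Step 9. [col 5: J + O ≡ F (mod 10)] from column 5 (J=4, F=1, carry-in 0, digits 0,1,2,3,4,5,6,8 already taken and all letters distinct): O must equal 7 ⇒ O=7.
Step 10. [col 6: Q + J ≡ J (mod 10)] in column 6 we have Q+J≡J with carry-in 1; given J=4 and digits 0,1,2,3,4,5,6,7,8 already taken and all letters distinct, that pins Q to 9. So Q=9.

Answer: B=3, D=5, E=8, F=1, J=4, M=0, O=7, P=6, Q=9, S=2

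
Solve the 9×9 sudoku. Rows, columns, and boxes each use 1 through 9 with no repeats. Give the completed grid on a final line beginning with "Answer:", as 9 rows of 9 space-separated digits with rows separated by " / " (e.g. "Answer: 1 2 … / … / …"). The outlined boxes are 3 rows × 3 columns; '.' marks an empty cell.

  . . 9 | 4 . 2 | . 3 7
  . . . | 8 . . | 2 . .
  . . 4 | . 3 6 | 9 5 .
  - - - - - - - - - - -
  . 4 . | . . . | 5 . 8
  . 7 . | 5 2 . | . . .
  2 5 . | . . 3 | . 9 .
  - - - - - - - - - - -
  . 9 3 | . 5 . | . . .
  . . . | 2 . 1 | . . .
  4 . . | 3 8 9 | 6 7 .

Step 1. [r3c9∈{1}] r3c9's peers cover all but 1. So r3c9=1.
Step 2. [r3c4∈{7}] r3c4 is down to just 7, so r3c4=7.
Step 3. [r1c1∈{1,5,6,8}] 5 has one home in row 1: r1c1, so r1c1=5.
Step 4. [r1c2∈{1,6,8}] row 1 places 6 nowhere but r1c2 ⇒ r1c2=6.
Step 5. [r8c2∈{8}] r8c2 has the single candidate 8, so r8c2=8.
Step 6. [r8c8∈{4}] r8c8's peers cover all but 4 ⇒ r8c8=4.
Step 7. [r6c5∈{1,4,6,7}] in col 5, 4 fits only at r6c5 ⇒ r6c5=4.
Step 8. [r6c9∈{6}] only 6 remains possible at r6c9, so r6c9=6.
Step 9. [r5c8∈{1}] r5c8 has the single candidate 1. So r5c8=1.
Step 10. [r4c1∈{1,3,6,9}] across row 4, 3 lands solely at r4c1. So r4c1=3.
Step 11. [r9c3∈{1,2,5}] r9c3 is the only open cell in col 3 admitting 2 ⇒ r9c3=2.
Step 12. [r7c4∈{6}] only 6 remains possible at r7c4. So r7c4=6.
Step 13. [r8c5∈{7}] r8c5 is down to just 7, so r8c5=7.
Step 14. [r6c4∈{1}] only 1 remains possible at r6c4 ⇒ r6c4=1.
Step 15. [r7c8∈{2,8}] across col 8, 8 lands solely at r7c8. So r7c8=8.
Step 16. [r2c5∈{1,9}] 9 has one home in row 2: r2c5 ⇒ r2c5=9.
Step 17. [r9c2∈{1}] nothing but 1 survives at r9c2, so r9c2=1.
Step 18. [r5c6∈{8}] r5c6 is down to just 8, so r5c6=8.
Step 19. [r5c3∈{6}] r5c3 has the single candidate 6, so r5c3=6.
Step 20. [r5c7∈{3,4}] across col 7, 4 lands solely at r5c7. So r5c7=4.
Step 21. [r2c1∈{1,7}] 1 has one home in col 1: r2c1, so r2c1=1.
Step 22. [r8c9∈{3,5,9}] in row 8, 9 fits only at r8c9 ⇒ r8c9=9.
Step 23. [r6c3∈{8}] only 8 remains possible at r6c3 ⇒ r6c3=8.
Step 24. [r8c3∈{5}] r8c3 is down to just 5. So r8c3=5.
Step 25. [r2c6∈{5}] r2c6 is down to just 5, so r2c6=5.
Step 26. [r4c5∈{6}] r4c5 is down to just 6, so r4c5=6.
Step 27. [r2c2∈{3}] r2c2 has the single candidate 3 ⇒ r2c2=3.
Step 28. [r4c3∈{1}] only 1 remains possible at r4c3 ⇒ r4c3=1.
Step 29. [r4c4∈{9}] nothing but 9 survives at r4c4. So r4c4=9.
Step 30. [r2c9∈{4}] r2c9 is down to just 4 ⇒ r2c9=4.
Step 31. [r9c9∈{5}] r9c9's peers cover all but 5, so r9c9=5.
Step 32. [r7c9∈{2}] r7c9 is down to just 2 ⇒ r7c9=2.
Step 33. [r6c7∈{7}] r6c7's peers cover all but 7. So r6c7=7.
Step 34. [r7c1∈{7}] r7c1's peers cover all but 7, so r7c1=7.
Step 35. [r7c6∈{4}] only 4 remains possible at r7c6. So r7c6=4.
Step 36. [r5c1∈{9}] r5c1 is down to just 9 ⇒ r5c1=9.
Step 37. [r8c1∈{6}] only 6 remains possible at r8c1. So r8c1=6.
Step 38. [r4c6∈{7}] r4c6's peers cover all but 7, so r4c6=7.
Step 39. [r4c8∈{2}] r4c8 is down to just 2, so r4c8=2.
Step 40. [r3c1∈{8}] nothing but 8 survives at r3c1, so r3c1=8.
Step 41. [r8c7∈{3}] nothing but 3 survives at r8c7. So r8c7=3.
Step 42. [r7c7∈{1}] r7c7 is down to just 1, so r7c7=1.
Step 43. [r2c3∈{7}] only 7 remains possible at r2c3 ⇒ r2c3=7.
Step 44. [r1c5∈{1}] nothing but 1 survives at r1c5 ⇒ r1c5=1.
Step 45. [r5c9∈{3}] r5c9 has the single candidate 3 ⇒ r5c9=3.
Step 46. [r3c2∈{2}] r3c2 has the single candidate 2. So r3c2=2.
Step 47. [r1c7∈{8}] r1c7 is down to just 8. So r1c7=8.
Step 48. [r2c8∈{6}] only 6 remains possible at r2c8. So r2c8=6.

Answer: 5 6 9 4 1 2 8 3 7 / 1 3 7 8 9 5 2 6 4 / 8 2 4 7 3 6 9 5 1 / 3 4 1 9 6 7 5 2 8 / 9 7 6 5 2 8 4 1 3 / 2 5 8 1 4 3 7 9 6 / 7 9 3 6 5 4 1 8 2 / 6 8 5 2 7 1 3 4 9 / 4 1 2 3 8 9 6 7 5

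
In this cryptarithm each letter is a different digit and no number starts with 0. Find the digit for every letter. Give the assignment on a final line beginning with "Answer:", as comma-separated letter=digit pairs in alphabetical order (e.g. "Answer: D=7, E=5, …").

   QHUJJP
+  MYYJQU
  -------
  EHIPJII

Step 1. [col 1: P + U ≡ I (mod 10)] no forcing yet in column 1 (carry-in 0); I=5 is free and consistent — try it ⇒ I=5.
Step 2. [E] the sum has 7 digits but both addends have 6; that extra leading digit E is the final carry, namely 1, so E=1.
Step 3. [col 1: P + U ≡ I (mod 10)] several values work for P in column 1 (P + U ≡ I (mod 10), carry-in 0); try P=9, so P=9.
Step 4. [col 1: P + U ≡ I (mod 10)] from column 1 (P=9, I=5, carry-in 0, digits 1,5,9 already taken and all letters distinct): U must equal 6 ⇒ U=6.
Step 5. [col 2: J + Q ≡ I (mod 10)] J=0 is one option consistent with column 2 (J + Q ≡ I (mod 10), carry-in 1) — take it. So J=0.
Step 6. [col 2: J + Q ≡ I (mod 10)] in column 2 we have J+Q≡I with carry-in 1; given J=0, I=5 and digits 0,1,5,6,9 already taken and all letters distinct, that pins Q to 4. So Q=4.
Step 7. [col 4: U + Y ≡ P (mod 10)] column 4 reads U+Y+carry(0)=P with U=6, P=9; with digits 0,1,4,5,6,9 already taken and all letters distinct, the only value for Y is 3, so Y=3.
Step 8. [col 5: H + Y ≡ I (mod 10)] column 5 reads H+Y+carry(0)=I with Y=3, I=5; with digits 0,1,3,4,5,6,9 already taken and all letters distinct, the only value for H is 2. So H=2.
Step 9. [col 6: Q + M ≡ H (mod 10)] column 6 reads Q+M+carry(0)=H with Q=4, H=2; with digits 0,1,2,3,4,5,6,9 already taken and all letters distinct, the only value for M is 8. So M=8.

Answer: E=1, H=2, I=5, J=0, M=8, P=9, Q=4, U=6, Y=3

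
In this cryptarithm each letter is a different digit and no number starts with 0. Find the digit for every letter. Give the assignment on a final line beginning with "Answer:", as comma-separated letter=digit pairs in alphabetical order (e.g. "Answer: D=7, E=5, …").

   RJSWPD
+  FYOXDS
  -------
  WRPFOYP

Step 1. [W] adding two 6-digit numbers gives at most 6+1 digits, and here it does — W is that final carry and must be 1, so W=1.
Step 2. [col 1: D + S ≡ P (mod 10)] no forcing yet in column 1 (carry-in 0); S=3 is free and consistent — try it ⇒ S=3.
Step 3. [col 1: D + S ≡ P (mod 10)] several values work for P in column 1 (D + S ≡ P (mod 10), carry-in 0); try P=0, so P=0.
Step 4. [col 1: D + S ≡ P (mod 10)] column 1 reads D+S+carry(0)=P with S=3, P=0; with digits 0,1,3 already taken and all letters distinct, the only value for D is 7 ⇒ D=7.
Step 5. [col 2: P + D ≡ Y (mod 10)] column 2 reads P+D+carry(1)=Y with P=0, D=7; with digits 0,1,3,7 already taken and all letters distinct, the only value for Y is 8, so Y=8.
Step 6. [col 3: W + X ≡ O (mod 10)] column 3 (W + X ≡ O (mod 10), carry-in 0) doesn't pin O yet; pick O=6 and continue ⇒ O=6.
Step 7. [col 3: W + X ≡ O (mod 10)] column 3 reads W+X+carry(0)=O with W=1, O=6; with digits 0,1,3,6,7,8 already taken and all letters distinct, the only value for X is 5. So X=5.
Step 8. [col 4: S + O ≡ F (mod 10)] in column 4 we have S+O≡F with carry-in 0; given S=3, O=6 and digits 0,1,3,5,6,7,8 already taken and all letters distinct, that pins F to 9. So F=9.
Step 9. [col 5: J + Y ≡ P (mod 10)] column 5: given Y=8, P=0, carry-in 0, and digits 0,1,3,5,6,7,8,9 already taken and all letters distinct, J+Y≡P (mod 10) forces J=2, so J=2.
Step 10. [col 6: R + F ≡ R (mod 10)] column 6: given F=9, carry-in 1, and digits 0,1,2,3,5,6,7,8,9 already taken and all letters distinct, R+F≡R (mod 10) forces R=4, so R=4.

Answer: D=7, F=9, J=2, O=6, P=0, R=4, S=3, W=1, X=5, Y=8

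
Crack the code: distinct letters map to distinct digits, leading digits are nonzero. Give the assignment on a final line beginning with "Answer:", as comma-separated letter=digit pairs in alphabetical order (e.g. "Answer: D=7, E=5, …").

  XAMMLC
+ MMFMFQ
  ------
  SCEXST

Step 1. [col 1: C + Q ≡ T (mod 10)] no forcing yet in column 1 (carry-in 0); Q=2 is free and consistent — try it, so Q=2.
Step 2. [col 1: C + Q ≡ T (mod 10)] column 1 (C + Q ≡ T (mod 10), carry-in 0) doesn't pin C yet; pick C=8 and continue ⇒ C=8.
Step 3. [col 1: C + Q ≡ T (mod 10)] from column 1 (C=8, Q=2, carry-in 0, digits 2,8 already taken and all letters distinct): T must equal 0. So T=0.
Step 4. [col 2: L + F ≡ S (mod 10)] F=1 is one option consistent with column 2 (L + F ≡ S (mod 10), carry-in 1) — take it. So F=1.
Step 5. [col 2: L + F ≡ S (mod 10)] no forcing yet in column 2 (carry-in 1); L=7 is free and consistent — try it, so L=7.
Step 6. [col 2: L + F ≡ S (mod 10)] from column 2 (L=7, F=1, carry-in 1, digits 0,1,2,7,8 already taken and all letters distinct): S must equal 9 ⇒ S=9.
Step 7. [col 3: M + M ≡ X (mod 10)] column 3 reads M+M+carry(0)=X with nothing yet; with digits 0,1,2,7,8,9 already taken and all letters distinct, the only value for M is 3, so M=3.
Step 8. [col 3: M + M ≡ X (mod 10)] column 3: given M=3, carry-in 0, and digits 0,1,2,3,7,8,9 already taken and all letters distinct, M+M≡X (mod 10) forces X=6, so X=6.
Step 9. [col 4: M + F ≡ E (mod 10)] from column 4 (M=3, F=1, carry-in 0, digits 0,1,2,3,6,7,8,9 already taken and all letters distinct): E must equal 4, so E=4.
Step 10. [col 5: A + M ≡ C (mod 10)] column 5 reads A+M+carry(0)=C with M=3, C=8; with digits 0,1,2,3,4,6,7,8,9 already taken and all letters distinct, the only value for A is 5. So A=5.

Answer: A=5, C=8, E=4, F=1, L=7, M=3, Q=2, S=9, T=0, X=6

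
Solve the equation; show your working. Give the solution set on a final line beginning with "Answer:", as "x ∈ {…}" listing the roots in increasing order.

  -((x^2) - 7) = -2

Step 1. [-((x^2) - 7) = -2] LHS negated; negate both sides. So neg: (x^2) - 7 = 2.
Step 2. [(x^2) - 7 = 2] peel the -7: add 7 from each side, so sub: x^2 = 9.
Step 3. [x^2 = 9] LHS squared, RHS 9 ≥ 0: apply √ (±), so sqrt: x = 3 or -3.

Answer: x ∈ {-3, 3}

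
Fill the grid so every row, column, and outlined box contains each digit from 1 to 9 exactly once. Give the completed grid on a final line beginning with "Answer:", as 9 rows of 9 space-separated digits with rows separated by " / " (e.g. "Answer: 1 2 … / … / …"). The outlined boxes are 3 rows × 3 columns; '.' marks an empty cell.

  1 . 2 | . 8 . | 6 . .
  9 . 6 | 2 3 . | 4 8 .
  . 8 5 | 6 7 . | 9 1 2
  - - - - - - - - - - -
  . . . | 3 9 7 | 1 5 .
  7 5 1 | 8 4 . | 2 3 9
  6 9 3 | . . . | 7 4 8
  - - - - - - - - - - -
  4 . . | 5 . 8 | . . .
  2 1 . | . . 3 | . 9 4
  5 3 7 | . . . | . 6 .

Step 1. [r9c9∈{1}] r9c9 is down to just 1, so r9c9=1.
Step 2. [r1c2∈{4,7}] across box 1, 4 lands solely at r1c2, so r1c2=4.
Step 3. [r9c5∈{2}] nothing but 2 survives at r9c5. So r9c5=2.
Step 4. [r1c9∈{3,5,7}] across row 1, 3 lands solely at r1c9 ⇒ r1c9=3.
Step 5. [r1c6∈{5,9}] row 1 places 5 nowhere but r1c6, so r1c6=5.
Step 6. [r7c5∈{1,6}] across row 7, 1 lands solely at r7c5, so r7c5=1.
Step 7. [r9c4∈{4,9}] r9c4 is the only open cell in col 4 admitting 4, so r9c4=4.
Step 8. [r8c3∈{8}] r8c3's peers cover all but 8 ⇒ r8c3=8.
Step 9. [r7c9∈{7}] r7c9 is down to just 7. So r7c9=7.
Step 10. [r2c6∈{1}] r2c6's peers cover all but 1, so r2c6=1.
Step 11. [r6c6∈{2}] r6c6 is down to just 2 ⇒ r6c6=2.
Step 12. [r4c9∈{6}] nothing but 6 survives at r4c9. So r4c9=6.
Step 13. [r8c7∈{5}] r8c7 is down to just 5 ⇒ r8c7=5.
Step 14. [r4c2∈{2}] only 2 remains possible at r4c2 ⇒ r4c2=2.
Step 15. [r3c6∈{4}] r3c6 is down to just 4. So r3c6=4.
Step 16. [r2c9∈{5}] r2c9 has the single candidate 5. So r2c9=5.
Step 17. [r8c4∈{7}] only 7 remains possible at r8c4 ⇒ r8c4=7.
Step 18. [r9c6∈{9}] only 9 remains possible at r9c6, so r9c6=9.
Step 19. [r3c1∈{3}] r3c1 is down to just 3 ⇒ r3c1=3.
Step 20. [r4c1∈{8}] r4c1 has the single candidate 8 ⇒ r4c1=8.
Step 21. [r9c7∈{8}] r9c7 has the single candidate 8 ⇒ r9c7=8.
Step 22. [r7c7∈{3}] r7c7 is down to just 3 ⇒ r7c7=3.
Step 23. [r6c4∈{1}] r6c4 is down to just 1 ⇒ r6c4=1.
Step 24. [r8c5∈{6}] r8c5 has the single candidate 6, so r8c5=6.
Step 25. [r5c6∈{6}] r5c6 is down to just 6, so r5c6=6.
Step 26. [r7c3∈{9}] r7c3 has the single candidate 9 ⇒ r7c3=9.
Step 27. [r7c8∈{2}] r7c8 has the single candidate 2. So r7c8=2.
Step 28. [r1c8∈{7}] nothing but 7 survives at r1c8 ⇒ r1c8=7.
Step 29. [r4c3∈{4}] r4c3 has the single candidate 4 ⇒ r4c3=4.
Step 30. [r1c4∈{9}] nothing but 9 survives at r1c4. So r1c4=9.
Step 31. [r6c5∈{5}] r6c5 is down to just 5, so r6c5=5.
Step 32. [r7c2∈{6}] r7c2's peers cover all but 6. So r7c2=6.
Step 33. [r2c2∈{7}] only 7 remains possible at r2c2, so r2c2=7.

Answer: 1 4 2 9 8 5 6 7 3 / 9 7 6 2 3 1 4 8 5 / 3 8 5 6 7 4 9 1 2 / 8 2 4 3 9 7 1 5 6 / 7 5 1 8 4 6 2 3 9 / 6 9 3 1 5 2 7 4 8 / 4 6 9 5 1 8 3 2 7 / 2 1 8 7 6 3 5 9 4 / 5 3 7 4 2 9 8 6 1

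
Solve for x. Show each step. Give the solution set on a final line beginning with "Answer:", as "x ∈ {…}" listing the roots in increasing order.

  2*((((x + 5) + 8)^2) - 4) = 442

Step 1. [2*((((x + 5) + 8)^2) - 4) = 442] divide by the outer 2. So div: (((x + 5) + 8)^2) - 4 = 221.
Step 2. [(((x + 5) + 8)^2) - 4 = 221] the outer -4 inverts by adding 4 ⇒ sub: ((x + 5) + 8)^2 = 225.
Step 3. [((x + 5) + 8)^2 = 225] LHS squared, RHS 225 ≥ 0: apply √ (±) ⇒ sqrt: (x + 5) + 8 = 15 or -15.
Step 4. [(x + 5) + 8 = 15 or -15] peel the +8: subtract 8 from each side, so sub: x + 5 = 7 or -23.
Step 5. [x + 5 = 7 or -23] +5 is outermost — subtract 5 both sides, so sub: x = 2 or -28.

Answer: x ∈ {-28, 2}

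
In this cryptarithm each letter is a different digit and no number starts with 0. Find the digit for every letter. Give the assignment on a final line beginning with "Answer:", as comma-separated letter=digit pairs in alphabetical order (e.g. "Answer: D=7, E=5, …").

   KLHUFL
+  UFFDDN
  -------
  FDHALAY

Step 1. [F] the sum has 7 digits but both addends have 6; that extra leading digit F is the final carry, namely 1 ⇒ F=1.
Step 2. [col 1: L + N ≡ Y (mod 10)] Y=9 is one option consistent with column 1 (L + N ≡ Y (mod 10), carry-in 0) — take it ⇒ Y=9.
Step 3. [col 1: L + N ≡ Y (mod 10)] no forcing yet in column 1 (carry-in 0); N=7 is free and consistent — try it. So N=7.
Step 4. [col 1: L + N ≡ Y (mod 10)] column 1 reads L+N+carry(0)=Y with N=7, Y=9; with digits 1,7,9 already taken and all letters distinct, the only value for L is 2. So L=2.
Step 5. [col 2: F + D ≡ A (mod 10)] no forcing yet in column 2 (carry-in 0); D=4 is free and consistent — try it. So D=4.
Step 6. [col 2: F + D ≡ A (mod 10)] column 2: given F=1, D=4, carry-in 0, and digits 1,2,4,7,9 already taken and all letters distinct, F+D≡A (mod 10) forces A=5, so A=5.
Step 7. [col 3: U + D ≡ L (mod 10)] from column 3 (D=4, L=2, carry-in 0, digits 1,2,4,5,7,9 already taken and all letters distinct): U must equal 8 ⇒ U=8.
Step 8. [col 4: H + F ≡ A (mod 10)] from column 4 (F=1, A=5, carry-in 1, digits 1,2,4,5,7,8,9 already taken and all letters distinct): H must equal 3. So H=3.
Step 9. [col 6: K + U ≡ D (mod 10)] in column 6 we have K+U≡D with carry-in 0; given U=8, D=4 and digits 1,2,3,4,5,7,8,9 already taken and all letters distinct, that pins K to 6 ⇒ K=6.

Answer: A=5, D=4, F=1, H=3, K=6, L=2, N=7, U=8, Y=9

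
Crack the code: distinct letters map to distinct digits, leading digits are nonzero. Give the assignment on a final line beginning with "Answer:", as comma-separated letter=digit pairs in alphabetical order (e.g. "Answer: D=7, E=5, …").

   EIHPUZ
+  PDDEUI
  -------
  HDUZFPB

Step 1. [col 1: Z + I ≡ B (mod 10)] column 1 (Z + I ≡ B (mod 10), carry-in 0) doesn't pin I yet; pick I=6 and continue ⇒ I=6.
Step 2. [col 1: Z + I ≡ B (mod 10)] no forcing yet in column 1 (carry-in 0); Z=4 is free and consistent — try it. So Z=4.
Step 3. [H] adding two 6-digit numbers gives at most 6+1 digits, and here it does — H is that final carry and must be 1. So H=1.
Step 4. [col 1: Z + I ≡ B (mod 10)] column 1: given Z=4, I=6, carry-in 0, and digits 1,4,6 already taken and all letters distinct, Z+I≡B (mod 10) forces B=0. So B=0.
Step 5. [col 2: U + U ≡ P (mod 10)] no forcing yet in column 2 (carry-in 1); U=8 is free and consistent — try it, so U=8.
Step 6. [col 2: U + U ≡ P (mod 10)] column 2: given U=8, carry-in 1, and digits 0,1,4,6,8 already taken and all letters distinct, U+U≡P (mod 10) forces P=7. So P=7.
Step 7. [col 3: P + E ≡ F (mod 10)] column 3 reads P+E+carry(1)=F with P=7; with digits 0,1,4,6,7,8 already taken and all letters distinct, the only value for E is 5 ⇒ E=5.
Step 8. [col 3: P + E ≡ F (mod 10)] column 3: given P=7, E=5, carry-in 1, and digits 0,1,4,5,6,7,8 already taken and all letters distinct, P+E≡F (mod 10) forces F=3, so F=3.
Step 9. [col 4: H + D ≡ Z (mod 10)] column 4 reads H+D+carry(1)=Z with H=1, Z=4; with digits 0,1,3,4,5,6,7,8 already taken and all letters distinct, the only value for D is 2 ⇒ D=2.

Answer: B=0, D=2, E=5, F=3, H=1, I=6, P=7, U=8, Z=4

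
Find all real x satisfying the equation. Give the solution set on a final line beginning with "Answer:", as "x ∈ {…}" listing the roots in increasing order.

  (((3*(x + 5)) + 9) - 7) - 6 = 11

Step 1. [(((3*(x + 5)) + 9) - 7) - 6 = 11] 6 comes off first (add 6) ⇒ sub: ((3*(x + 5)) + 9) - 7 = 17.
Step 2. [((3*(x + 5)) + 9) - 7 = 17] peel the -7: add 7 from each side. So sub: (3*(x + 5)) + 9 = 24.
Step 3. [(3*(x + 5)) + 9 = 24] common factor 3 (LHS and 24) — divide through ⇒ factor: (x + 5) + 3 = 8.
Step 4. [(x + 5) + 3 = 8] +3 is outermost — subtract 3 both sides ⇒ sub: x + 5 = 5.
Step 5. [x + 5 = 5] 5 comes off first (subtract 5), so sub: x = 0.

Answer: x ∈ {0}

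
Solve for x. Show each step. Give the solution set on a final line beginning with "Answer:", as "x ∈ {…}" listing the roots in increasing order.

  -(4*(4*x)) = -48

Step 1. [-(4*(4*x)) = -48] LHS negated; negate both sides. So neg: 4*(4*x) = 48.
Step 2. [4*(4*x) = 48] divide by the outer 4. So div: 4*x = 12.
Step 3. [4*x = 12] 4 out front; divide by 4 ⇒ div: x = 3.

Answer: x ∈ {3}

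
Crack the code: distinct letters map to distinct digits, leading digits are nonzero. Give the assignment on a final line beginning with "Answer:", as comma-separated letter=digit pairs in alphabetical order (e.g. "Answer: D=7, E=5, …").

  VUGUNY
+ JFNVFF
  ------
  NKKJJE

Step 1. [col 1: Y + F ≡ E (mod 10)] F=4 is one option consistent with column 1 (Y + F ≡ E (mod 10), carry-in 0) — take it, so F=4.
Step 2. [col 1: Y + F ≡ E (mod 10)] column 1 (Y + F ≡ E (mod 10), carry-in 0) doesn't pin E yet; pick E=7 and continue, so E=7.
Step 3. [col 1: Y + F ≡ E (mod 10)] from column 1 (F=4, E=7, carry-in 0, digits 4,7 already taken and all letters distinct): Y must equal 3. So Y=3.
Step 4. [col 2: N + F ≡ J (mod 10)] no forcing yet in column 2 (carry-in 0); N=8 is free and consistent — try it ⇒ N=8.
Step 5. [col 2: N + F ≡ J (mod 10)] in column 2 we have N+F≡J with carry-in 0; given N=8, F=4 and digits 3,4,7,8 already taken and all letters distinct, that pins J to 2. So J=2.
Step 6. [col 3: U + V ≡ J (mod 10)] several values work for U in column 3 (U + V ≡ J (mod 10), carry-in 1); try U=5, so U=5.
Step 7. [col 3: U + V ≡ J (mod 10)] column 3 reads U+V+carry(1)=J with U=5, J=2; with digits 2,3,4,5,7,8 already taken and all letters distinct, the only value for V is 6. So V=6.
Step 8. [col 4: G + N ≡ K (mod 10)] column 4 (G + N ≡ K (mod 10), carry-in 1) doesn't pin K yet; pick K=9 and continue ⇒ K=9.
Step 9. [col 4: G + N ≡ K (mod 10)] column 4 reads G+N+carry(1)=K with N=8, K=9; with digits 2,3,4,5,6,7,8,9 already taken and all letters distinct, the only value for G is 0. So G=0.

Answer: E=7, F=4, G=0, J=2, K=9, N=8, U=5, V=6, Y=3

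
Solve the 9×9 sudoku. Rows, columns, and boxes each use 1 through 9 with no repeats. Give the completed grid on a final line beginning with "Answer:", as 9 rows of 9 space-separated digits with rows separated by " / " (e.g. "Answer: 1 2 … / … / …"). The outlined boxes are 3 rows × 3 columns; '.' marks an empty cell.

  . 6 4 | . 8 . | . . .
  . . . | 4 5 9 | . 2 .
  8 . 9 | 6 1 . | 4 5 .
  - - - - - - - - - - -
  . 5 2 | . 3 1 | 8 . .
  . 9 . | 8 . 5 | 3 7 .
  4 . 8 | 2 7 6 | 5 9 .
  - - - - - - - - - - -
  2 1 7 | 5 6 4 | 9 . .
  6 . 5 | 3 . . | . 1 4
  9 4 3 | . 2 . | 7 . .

Step 1. [r2c9∈{1,3,6,7,8}] in row 2, 8 fits only at r2c9 ⇒ r2c9=8.
Step 2. [r1c8∈{3}] only 3 remains possible at r1c8. So r1c8=3.
Step 3. [r2c1∈{1,3,7}] across col 1, 3 lands solely at r2c1, so r2c1=3.
Step 4. [r1c4∈{7}] r1c4 is down to just 7 ⇒ r1c4=7.
Step 5. [r1c7∈{1}] r1c7's peers cover all but 1, so r1c7=1.
Step 6. [r4c9∈{6}] r4c9 has the single candidate 6, so r4c9=6.
Step 7. [r5c1∈{1}] r5c1's peers cover all but 1. So r5c1=1.
Step 8. [r9c6∈{8}] r9c6 has the single candidate 8. So r9c6=8.
Step 9. [r3c2∈{2,7}] col 2 places 2 nowhere but r3c2 ⇒ r3c2=2.
Step 10. [r3c6∈{3}] r3c6 has the single candidate 3. So r3c6=3.
Step 11. [r8c6∈{7}] nothing but 7 survives at r8c6. So r8c6=7.
Step 12. [r5c5∈{4}] r5c5 has the single candidate 4 ⇒ r5c5=4.
Step 13. [r9c8∈{6}] r9c8 is down to just 6. So r9c8=6.
Step 14. [r4c4∈{9}] r4c4 is down to just 9, so r4c4=9.
Step 15. [r1c6∈{2}] nothing but 2 survives at r1c6 ⇒ r1c6=2.
Step 16. [r8c2∈{8}] r8c2 has the single candidate 8 ⇒ r8c2=8.
Step 17. [r5c9∈{2}] only 2 remains possible at r5c9. So r5c9=2.
Step 18. [r5c3∈{6}] only 6 remains possible at r5c3, so r5c3=6.
Step 19. [r3c9∈{7}] r3c9 has the single candidate 7 ⇒ r3c9=7.
Step 20. [r6c9∈{1}] r6c9 is down to just 1 ⇒ r6c9=1.
Step 21. [r4c8∈{4}] r4c8 has the single candidate 4 ⇒ r4c8=4.
Step 22. [r2c3∈{1}] r2c3 has the single candidate 1. So r2c3=1.
Step 23. [r9c4∈{1}] nothing but 1 survives at r9c4. So r9c4=1.
Step 24. [r9c9∈{5}] r9c9 has the single candidate 5, so r9c9=5.
Step 25. [r8c7∈{2}] only 2 remains possible at r8c7, so r8c7=2.
Step 26. [r6c2∈{3}] only 3 remains possible at r6c2 ⇒ r6c2=3.
Step 27. [r2c2∈{7}] r2c2 has the single candidate 7. So r2c2=7.
Step 28. [r7c9∈{3}] r7c9 is down to just 3, so r7c9=3.
Step 29. [r7c8∈{8}] nothing but 8 survives at r7c8, so r7c8=8.
Step 30. [r1c1∈{5}] nothing but 5 survives at r1c1. So r1c1=5.
Step 31. [r1c9∈{9}] only 9 remains possible at r1c9, so r1c9=9.
Step 32. [r2c7∈{6}] nothing but 6 survives at r2c7. So r2c7=6.
Step 33. [r4c1∈{7}] r4c1 is down to just 7 ⇒ r4c1=7.
Step 34. [r8c5∈{9}] r8c5's peers cover all but 9, so r8c5=9.

Answer: 5 6 4 7 8 2 1 3 9 / 3 7 1 4 5 9 6 2 8 / 8 2 9 6 1 3 4 5 7 / 7 5 2 9 3 1 8 4 6 / 1 9 6 8 4 5 3 7 2 / 4 3 8 2 7 6 5 9 1 / 2 1 7 5 6 4 9 8 3 / 6 8 5 3 9 7 2 1 4 / 9 4 3 1 2 8 7 6 5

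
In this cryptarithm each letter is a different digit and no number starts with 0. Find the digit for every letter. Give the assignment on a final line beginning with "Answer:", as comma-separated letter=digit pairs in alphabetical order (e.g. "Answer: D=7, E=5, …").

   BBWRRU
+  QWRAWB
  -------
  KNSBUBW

Step 1. [col 1: U + B ≡ W (mod 10)] W=2 is one option consistent with column 1 (U + B ≡ W (mod 10), carry-in 0) — take it. So W=2.
Step 2. [col 1: U + B ≡ W (mod 10)] B=8 is one option consistent with column 1 (U + B ≡ W (mod 10), carry-in 0) — take it ⇒ B=8.
Step 3. [col 1: U + B ≡ W (mod 10)] from column 1 (B=8, W=2, carry-in 0, digits 2,8 already taken and all letters distinct): U must equal 4. So U=4.
Step 4. [K] K is the leading digit of a 7-digit sum of two 6-digit numbers; the final carry is exactly 1, so K=1.
Step 5. [col 2: R + W ≡ B (mod 10)] column 2: given W=2, B=8, carry-in 1, and digits 1,2,4,8 already taken and all letters distinct, R+W≡B (mod 10) forces R=5, so R=5.
Step 6. [col 3: R + A ≡ U (mod 10)] column 3 reads R+A+carry(0)=U with R=5, U=4; with digits 1,2,4,5,8 already taken and all letters distinct, the only value for A is 9, so A=9.
Step 7. [col 5: B + W ≡ S (mod 10)] column 5: given B=8, W=2, carry-in 0, and digits 1,2,4,5,8,9 already taken and all letters distinct, B+W≡S (mod 10) forces S=0 ⇒ S=0.
Step 8. [col 6: B + Q ≡ N (mod 10)] in column 6 we have B+Q≡N with carry-in 1; given B=8 and digits 0,1,2,4,5,8,9 already taken and all letters distinct, that pins Q to 7. So Q=7.
Step 9. [col 6: B + Q ≡ N (mod 10)] column 6 reads B+Q+carry(1)=N with B=8, Q=7; with digits 0,1,2,4,5,7,8,9 already taken and all letters distinct, the only value for N is 6, so N=6.

Answer: A=9, B=8, K=1, N=6, Q=7, R=5, S=0, U=4, W=2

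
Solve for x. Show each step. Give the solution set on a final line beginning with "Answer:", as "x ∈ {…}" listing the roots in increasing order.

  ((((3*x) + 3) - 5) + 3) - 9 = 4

Step 1. [((((3*x) + 3) - 5) + 3) - 9 = 4] the outer -9 inverts by adding 9, so sub: (((3*x) + 3) - 5) + 3 = 13.
Step 2. [(((3*x) + 3) - 5) + 3 = 13] subtract 3: x sits inside (… + 3). So sub: ((3*x) + 3) - 5 = 10.
Step 3. [((3*x) + 3) - 5 = 10] peel the -5: add 5 from each side. So sub: (3*x) + 3 = 15.
Step 4. [(3*x) + 3 = 15] +3 is outermost — subtract 3 both sides. So sub: 3*x = 12.
Step 5. [3*x = 12] 3 out front; divide by 3 ⇒ div: x = 4.

Answer: x ∈ {4}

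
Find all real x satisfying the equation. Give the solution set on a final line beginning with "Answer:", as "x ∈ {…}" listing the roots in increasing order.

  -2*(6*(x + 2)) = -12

Step 1. [-2*(6*(x + 2)) = -12] -2 out front; divide by -2 ⇒ div: 6*(x + 2) = 6.
Step 2. [6*(x + 2) = 6] leading coefficient 6: divide by 6. So div: x + 2 = 1.
Step 3. [x + 2 = 1] +2 is outermost — subtract 2 both sides, so sub: x = -1.

Answer: x ∈ {-1}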